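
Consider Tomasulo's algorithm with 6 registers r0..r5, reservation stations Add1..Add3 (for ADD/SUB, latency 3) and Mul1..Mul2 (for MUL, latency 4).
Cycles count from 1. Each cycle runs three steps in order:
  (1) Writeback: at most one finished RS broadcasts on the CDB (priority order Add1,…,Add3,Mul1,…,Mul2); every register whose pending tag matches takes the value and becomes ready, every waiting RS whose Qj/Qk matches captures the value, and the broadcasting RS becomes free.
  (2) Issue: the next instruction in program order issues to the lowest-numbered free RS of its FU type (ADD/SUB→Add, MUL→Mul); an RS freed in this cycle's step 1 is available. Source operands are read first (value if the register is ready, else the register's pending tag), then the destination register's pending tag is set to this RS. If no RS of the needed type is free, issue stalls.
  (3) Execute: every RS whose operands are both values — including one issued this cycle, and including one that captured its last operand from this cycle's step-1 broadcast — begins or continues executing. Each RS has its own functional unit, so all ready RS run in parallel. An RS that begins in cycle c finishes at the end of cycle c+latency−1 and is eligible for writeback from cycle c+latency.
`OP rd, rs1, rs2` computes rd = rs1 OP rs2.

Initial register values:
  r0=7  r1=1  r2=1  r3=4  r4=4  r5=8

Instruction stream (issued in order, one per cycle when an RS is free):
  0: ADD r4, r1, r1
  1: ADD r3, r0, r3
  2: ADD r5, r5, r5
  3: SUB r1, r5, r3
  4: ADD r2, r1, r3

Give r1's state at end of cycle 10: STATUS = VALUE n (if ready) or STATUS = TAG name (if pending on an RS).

cycle 1: issue ADD r4<-Add1 // r0:7,r1:1,r2:1,r3:4,r4:Add1,r5:8
cycle 2: issue ADD r3<-Add2 // r0:7,r1:1,r2:1,r3:Add2,r4:Add1,r5:8
cycle 3: issue ADD r5<-Add3 // r0:7,r1:1,r2:1,r3:Add2,r4:Add1,r5:Add3
cycle 4: CDB Add1=2; issue SUB r1<-Add1 // r0:7,r1:Add1,r2:1,r3:Add2,r4:2,r5:Add3
cycle 5: CDB Add2=11; issue ADD r2<-Add2 // r0:7,r1:Add1,r2:Add2,r3:11,r4:2,r5:Add3
cycle 6: CDB Add3=16 // r0:7,r1:Add1,r2:Add2,r3:11,r4:2,r5:16
cycle 7: - // r0:7,r1:Add1,r2:Add2,r3:11,r4:2,r5:16
cycle 8: - // r0:7,r1:Add1,r2:Add2,r3:11,r4:2,r5:16
cycle 9: CDB Add1=5 // r0:7,r1:5,r2:Add2,r3:11,r4:2,r5:16
cycle 10: - // r0:7,r1:5,r2:Add2,r3:11,r4:2,r5:16

STATUS = VALUE 5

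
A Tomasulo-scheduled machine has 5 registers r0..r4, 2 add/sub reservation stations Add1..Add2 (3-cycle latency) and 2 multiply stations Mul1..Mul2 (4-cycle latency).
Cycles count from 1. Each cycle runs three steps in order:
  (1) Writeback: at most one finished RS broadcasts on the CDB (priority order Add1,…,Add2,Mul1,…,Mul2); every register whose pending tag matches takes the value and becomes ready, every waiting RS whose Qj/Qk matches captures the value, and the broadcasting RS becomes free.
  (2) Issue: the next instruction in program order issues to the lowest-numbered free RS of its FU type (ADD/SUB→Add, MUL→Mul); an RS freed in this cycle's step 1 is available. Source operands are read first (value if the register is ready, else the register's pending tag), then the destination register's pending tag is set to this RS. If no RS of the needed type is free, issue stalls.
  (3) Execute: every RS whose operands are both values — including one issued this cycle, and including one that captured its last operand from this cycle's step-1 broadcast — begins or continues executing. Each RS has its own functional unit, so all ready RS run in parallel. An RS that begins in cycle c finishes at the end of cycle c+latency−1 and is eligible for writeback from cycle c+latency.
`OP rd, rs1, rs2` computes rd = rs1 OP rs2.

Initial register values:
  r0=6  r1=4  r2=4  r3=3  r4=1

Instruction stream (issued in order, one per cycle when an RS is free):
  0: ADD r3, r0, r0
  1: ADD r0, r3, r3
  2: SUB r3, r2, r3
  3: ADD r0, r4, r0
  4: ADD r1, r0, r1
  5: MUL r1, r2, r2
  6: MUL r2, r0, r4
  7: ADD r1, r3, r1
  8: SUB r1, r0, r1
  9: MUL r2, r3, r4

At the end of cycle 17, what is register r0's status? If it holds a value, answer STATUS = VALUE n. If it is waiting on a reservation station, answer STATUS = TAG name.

STATUS = VALUE 25

cycle 1: issue ADD r3<-Add1 // r0:6,r1:4,r2:4,r3:Add1,r4:1
cycle 2: issue ADD r0<-Add2 // r0:Add2,r1:4,r2:4,r3:Add1,r4:1
cycle 3: stall // r0:Add2,r1:4,r2:4,r3:Add1,r4:1
cycle 4: CDB Add1=12; issue SUB r3<-Add1 // r0:Add2,r1:4,r2:4,r3:Add1,r4:1
cycle 5: stall // r0:Add2,r1:4,r2:4,r3:Add1,r4:1
cycle 6: stall // r0:Add2,r1:4,r2:4,r3:Add1,r4:1
cycle 7: CDB Add1=-8; issue ADD r0<-Add1 // r0:Add1,r1:4,r2:4,r3:-8,r4:1
cycle 8: CDB Add2=24; issue ADD r1<-Add2 // r0:Add1,r1:Add2,r2:4,r3:-8,r4:1
cycle 9: issue MUL r1<-Mul1 // r0:Add1,r1:Mul1,r2:4,r3:-8,r4:1
cycle 10: issue MUL r2<-Mul2 // r0:Add1,r1:Mul1,r2:Mul2,r3:-8,r4:1
cycle 11: CDB Add1=25; issue ADD r1<-Add1 // r0:25,r1:Add1,r2:Mul2,r3:-8,r4:1
cycle 12: stall // r0:25,r1:Add1,r2:Mul2,r3:-8,r4:1
cycle 13: CDB Mul1=16; stall // r0:25,r1:Add1,r2:Mul2,r3:-8,r4:1
cycle 14: CDB Add2=29; issue SUB r1<-Add2 // r0:25,r1:Add2,r2:Mul2,r3:-8,r4:1
cycle 15: CDB Mul2=25; issue MUL r2<-Mul1 // r0:25,r1:Add2,r2:Mul1,r3:-8,r4:1
cycle 16: CDB Add1=8 // r0:25,r1:Add2,r2:Mul1,r3:-8,r4:1
cycle 17: - // r0:25,r1:Add2,r2:Mul1,r3:-8,r4:1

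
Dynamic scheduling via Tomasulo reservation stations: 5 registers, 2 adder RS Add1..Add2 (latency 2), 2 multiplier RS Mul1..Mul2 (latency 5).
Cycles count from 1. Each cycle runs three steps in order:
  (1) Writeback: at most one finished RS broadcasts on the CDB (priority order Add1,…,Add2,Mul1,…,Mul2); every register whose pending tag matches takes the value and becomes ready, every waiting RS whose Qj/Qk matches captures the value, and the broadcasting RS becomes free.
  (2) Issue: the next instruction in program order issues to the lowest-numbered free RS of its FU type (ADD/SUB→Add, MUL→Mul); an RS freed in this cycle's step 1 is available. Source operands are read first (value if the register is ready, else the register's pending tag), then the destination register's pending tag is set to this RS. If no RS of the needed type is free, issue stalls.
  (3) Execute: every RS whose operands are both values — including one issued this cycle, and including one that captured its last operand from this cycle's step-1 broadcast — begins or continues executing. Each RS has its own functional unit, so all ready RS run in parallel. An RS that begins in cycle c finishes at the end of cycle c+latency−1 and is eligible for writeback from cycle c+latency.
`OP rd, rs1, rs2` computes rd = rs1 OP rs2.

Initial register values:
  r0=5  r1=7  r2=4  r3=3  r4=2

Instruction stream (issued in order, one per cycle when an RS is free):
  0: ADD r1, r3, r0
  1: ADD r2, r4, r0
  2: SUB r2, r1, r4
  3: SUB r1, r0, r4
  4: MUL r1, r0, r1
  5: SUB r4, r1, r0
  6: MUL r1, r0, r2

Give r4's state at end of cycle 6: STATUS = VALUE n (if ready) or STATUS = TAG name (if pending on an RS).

  c1: issue ADD r1<-Add1  regs: r0:5,r1:Add1,r2:4,r3:3,r4:2
  c2: issue ADD r2<-Add2  regs: r0:5,r1:Add1,r2:Add2,r3:3,r4:2
  c3: CDB Add1=8; issue SUB r2<-Add1  regs: r0:5,r1:8,r2:Add1,r3:3,r4:2
  c4: CDB Add2=7; issue SUB r1<-Add2  regs: r0:5,r1:Add2,r2:Add1,r3:3,r4:2
  c5: CDB Add1=6; issue MUL r1<-Mul1  regs: r0:5,r1:Mul1,r2:6,r3:3,r4:2
  c6: CDB Add2=3; issue SUB r4<-Add1  regs: r0:5,r1:Mul1,r2:6,r3:3,r4:Add1

STATUS = TAG Add1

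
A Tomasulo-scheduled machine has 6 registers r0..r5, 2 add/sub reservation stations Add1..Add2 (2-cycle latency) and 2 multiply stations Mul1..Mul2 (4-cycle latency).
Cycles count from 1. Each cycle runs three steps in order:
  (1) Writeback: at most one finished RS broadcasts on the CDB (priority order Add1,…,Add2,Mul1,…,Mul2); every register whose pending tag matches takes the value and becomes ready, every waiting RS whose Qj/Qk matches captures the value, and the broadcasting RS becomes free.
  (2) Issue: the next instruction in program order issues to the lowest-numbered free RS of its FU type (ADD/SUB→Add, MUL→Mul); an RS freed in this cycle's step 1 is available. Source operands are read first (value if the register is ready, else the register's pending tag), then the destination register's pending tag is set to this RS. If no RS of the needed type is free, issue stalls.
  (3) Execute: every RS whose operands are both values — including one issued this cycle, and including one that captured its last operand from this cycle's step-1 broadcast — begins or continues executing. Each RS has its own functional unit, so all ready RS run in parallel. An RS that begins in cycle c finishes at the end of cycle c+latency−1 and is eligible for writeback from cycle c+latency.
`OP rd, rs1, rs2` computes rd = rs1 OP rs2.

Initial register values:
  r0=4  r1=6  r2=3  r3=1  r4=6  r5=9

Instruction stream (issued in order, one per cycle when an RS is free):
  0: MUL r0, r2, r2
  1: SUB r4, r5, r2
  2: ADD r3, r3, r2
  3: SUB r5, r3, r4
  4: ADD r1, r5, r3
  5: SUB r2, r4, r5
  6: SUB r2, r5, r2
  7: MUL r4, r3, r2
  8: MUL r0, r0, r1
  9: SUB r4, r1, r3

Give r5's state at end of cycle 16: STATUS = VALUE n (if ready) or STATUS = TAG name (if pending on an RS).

  c1: issue MUL r0<-Mul1  regs: r0:Mul1,r1:6,r2:3,r3:1,r4:6,r5:9
  c2: issue SUB r4<-Add1  regs: r0:Mul1,r1:6,r2:3,r3:1,r4:Add1,r5:9
  c3: issue ADD r3<-Add2  regs: r0:Mul1,r1:6,r2:3,r3:Add2,r4:Add1,r5:9
  c4: CDB Add1=6; issue SUB r5<-Add1  regs: r0:Mul1,r1:6,r2:3,r3:Add2,r4:6,r5:Add1
  c5: CDB Add2=4; issue ADD r1<-Add2  regs: r0:Mul1,r1:Add2,r2:3,r3:4,r4:6,r5:Add1
  c6: CDB Mul1=9; stall  regs: r0:9,r1:Add2,r2:3,r3:4,r4:6,r5:Add1
  c7: CDB Add1=-2; issue SUB r2<-Add1  regs: r0:9,r1:Add2,r2:Add1,r3:4,r4:6,r5:-2
  c8: stall  regs: r0:9,r1:Add2,r2:Add1,r3:4,r4:6,r5:-2
  c9: CDB Add1=8; issue SUB r2<-Add1  regs: r0:9,r1:Add2,r2:Add1,r3:4,r4:6,r5:-2
  c10: CDB Add2=2; issue MUL r4<-Mul1  regs: r0:9,r1:2,r2:Add1,r3:4,r4:Mul1,r5:-2
  c11: CDB Add1=-10; issue MUL r0<-Mul2  regs: r0:Mul2,r1:2,r2:-10,r3:4,r4:Mul1,r5:-2
  c12: issue SUB r4<-Add1  regs: r0:Mul2,r1:2,r2:-10,r3:4,r4:Add1,r5:-2
  c13: -  regs: r0:Mul2,r1:2,r2:-10,r3:4,r4:Add1,r5:-2
  c14: CDB Add1=-2  regs: r0:Mul2,r1:2,r2:-10,r3:4,r4:-2,r5:-2
  c15: CDB Mul1=-40  regs: r0:Mul2,r1:2,r2:-10,r3:4,r4:-2,r5:-2
  c16: CDB Mul2=18  regs: r0:18,r1:2,r2:-10,r3:4,r4:-2,r5:-2

STATUS = VALUE -2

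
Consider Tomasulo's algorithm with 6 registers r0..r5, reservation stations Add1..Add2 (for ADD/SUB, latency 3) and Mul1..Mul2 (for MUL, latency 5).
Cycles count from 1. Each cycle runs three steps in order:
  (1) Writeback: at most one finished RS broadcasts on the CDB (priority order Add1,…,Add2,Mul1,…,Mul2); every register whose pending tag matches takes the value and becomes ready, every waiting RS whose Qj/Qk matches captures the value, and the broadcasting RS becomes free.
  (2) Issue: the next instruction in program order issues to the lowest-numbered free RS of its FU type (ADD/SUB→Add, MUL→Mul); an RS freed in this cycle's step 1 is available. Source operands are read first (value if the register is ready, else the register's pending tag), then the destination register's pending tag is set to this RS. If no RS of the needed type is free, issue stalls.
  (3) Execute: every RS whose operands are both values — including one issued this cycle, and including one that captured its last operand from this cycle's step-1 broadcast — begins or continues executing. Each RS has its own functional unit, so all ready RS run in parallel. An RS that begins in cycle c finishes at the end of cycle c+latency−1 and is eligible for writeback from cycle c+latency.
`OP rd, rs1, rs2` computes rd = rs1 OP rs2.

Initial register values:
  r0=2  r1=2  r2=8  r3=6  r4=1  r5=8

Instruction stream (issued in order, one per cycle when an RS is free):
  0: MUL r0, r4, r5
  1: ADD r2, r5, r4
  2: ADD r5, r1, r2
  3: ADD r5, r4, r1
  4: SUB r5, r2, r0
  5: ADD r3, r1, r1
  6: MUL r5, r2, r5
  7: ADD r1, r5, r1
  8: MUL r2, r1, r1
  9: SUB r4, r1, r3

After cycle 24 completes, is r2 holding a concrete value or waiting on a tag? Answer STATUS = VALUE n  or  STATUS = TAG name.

cycle 1: issue MUL r0<-Mul1 // r0:Mul1,r1:2,r2:8,r3:6,r4:1,r5:8
cycle 2: issue ADD r2<-Add1 // r0:Mul1,r1:2,r2:Add1,r3:6,r4:1,r5:8
cycle 3: issue ADD r5<-Add2 // r0:Mul1,r1:2,r2:Add1,r3:6,r4:1,r5:Add2
cycle 4: stall // r0:Mul1,r1:2,r2:Add1,r3:6,r4:1,r5:Add2
cycle 5: CDB Add1=9; issue ADD r5<-Add1 // r0:Mul1,r1:2,r2:9,r3:6,r4:1,r5:Add1
cycle 6: CDB Mul1=8; stall // r0:8,r1:2,r2:9,r3:6,r4:1,r5:Add1
cycle 7: stall // r0:8,r1:2,r2:9,r3:6,r4:1,r5:Add1
cycle 8: CDB Add1=3; issue SUB r5<-Add1 // r0:8,r1:2,r2:9,r3:6,r4:1,r5:Add1
cycle 9: CDB Add2=11; issue ADD r3<-Add2 // r0:8,r1:2,r2:9,r3:Add2,r4:1,r5:Add1
cycle 10: issue MUL r5<-Mul1 // r0:8,r1:2,r2:9,r3:Add2,r4:1,r5:Mul1
cycle 11: CDB Add1=1; issue ADD r1<-Add1 // r0:8,r1:Add1,r2:9,r3:Add2,r4:1,r5:Mul1
cycle 12: CDB Add2=4; issue MUL r2<-Mul2 // r0:8,r1:Add1,r2:Mul2,r3:4,r4:1,r5:Mul1
cycle 13: issue SUB r4<-Add2 // r0:8,r1:Add1,r2:Mul2,r3:4,r4:Add2,r5:Mul1
cycle 14: - // r0:8,r1:Add1,r2:Mul2,r3:4,r4:Add2,r5:Mul1
cycle 15: - // r0:8,r1:Add1,r2:Mul2,r3:4,r4:Add2,r5:Mul1
cycle 16: CDB Mul1=9 // r0:8,r1:Add1,r2:Mul2,r3:4,r4:Add2,r5:9
cycle 17: - // r0:8,r1:Add1,r2:Mul2,r3:4,r4:Add2,r5:9
cycle 18: - // r0:8,r1:Add1,r2:Mul2,r3:4,r4:Add2,r5:9
cycle 19: CDB Add1=11 // r0:8,r1:11,r2:Mul2,r3:4,r4:Add2,r5:9
cycle 20: - // r0:8,r1:11,r2:Mul2,r3:4,r4:Add2,r5:9
cycle 21: - // r0:8,r1:11,r2:Mul2,r3:4,r4:Add2,r5:9
cycle 22: CDB Add2=7 // r0:8,r1:11,r2:Mul2,r3:4,r4:7,r5:9
cycle 23: - // r0:8,r1:11,r2:Mul2,r3:4,r4:7,r5:9
cycle 24: CDB Mul2=121 // r0:8,r1:11,r2:121,r3:4,r4:7,r5:9

STATUS = VALUE 121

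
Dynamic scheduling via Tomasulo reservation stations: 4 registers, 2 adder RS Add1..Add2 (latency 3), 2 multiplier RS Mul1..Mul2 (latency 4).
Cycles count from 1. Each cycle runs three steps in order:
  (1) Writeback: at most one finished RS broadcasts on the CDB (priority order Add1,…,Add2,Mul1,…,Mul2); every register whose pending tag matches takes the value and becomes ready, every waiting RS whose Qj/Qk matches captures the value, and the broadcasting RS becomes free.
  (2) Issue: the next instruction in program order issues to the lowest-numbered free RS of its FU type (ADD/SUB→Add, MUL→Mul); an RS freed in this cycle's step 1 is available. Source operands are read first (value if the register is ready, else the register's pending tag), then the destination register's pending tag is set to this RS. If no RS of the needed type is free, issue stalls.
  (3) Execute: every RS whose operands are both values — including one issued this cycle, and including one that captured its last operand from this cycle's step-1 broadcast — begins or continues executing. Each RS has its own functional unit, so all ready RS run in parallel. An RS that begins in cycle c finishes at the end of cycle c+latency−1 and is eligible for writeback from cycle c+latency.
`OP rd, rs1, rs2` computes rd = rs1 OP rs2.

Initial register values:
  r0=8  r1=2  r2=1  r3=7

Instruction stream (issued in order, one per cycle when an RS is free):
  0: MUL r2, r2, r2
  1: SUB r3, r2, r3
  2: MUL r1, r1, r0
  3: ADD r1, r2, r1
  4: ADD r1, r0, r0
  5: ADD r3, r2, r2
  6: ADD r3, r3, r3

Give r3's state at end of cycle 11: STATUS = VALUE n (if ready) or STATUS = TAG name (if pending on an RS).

c1: issue MUL r2<-Mul1 | r0:8,r1:2,r2:Mul1,r3:7
c2: issue SUB r3<-Add1 | r0:8,r1:2,r2:Mul1,r3:Add1
c3: issue MUL r1<-Mul2 | r0:8,r1:Mul2,r2:Mul1,r3:Add1
c4: issue ADD r1<-Add2 | r0:8,r1:Add2,r2:Mul1,r3:Add1
c5: CDB Mul1=1; stall | r0:8,r1:Add2,r2:1,r3:Add1
c6: stall | r0:8,r1:Add2,r2:1,r3:Add1
c7: CDB Mul2=16; stall | r0:8,r1:Add2,r2:1,r3:Add1
c8: CDB Add1=-6; issue ADD r1<-Add1 | r0:8,r1:Add1,r2:1,r3:-6
c9: stall | r0:8,r1:Add1,r2:1,r3:-6
c10: CDB Add2=17; issue ADD r3<-Add2 | r0:8,r1:Add1,r2:1,r3:Add2
c11: CDB Add1=16; issue ADD r3<-Add1 | r0:8,r1:16,r2:1,r3:Add1

STATUS = TAG Add1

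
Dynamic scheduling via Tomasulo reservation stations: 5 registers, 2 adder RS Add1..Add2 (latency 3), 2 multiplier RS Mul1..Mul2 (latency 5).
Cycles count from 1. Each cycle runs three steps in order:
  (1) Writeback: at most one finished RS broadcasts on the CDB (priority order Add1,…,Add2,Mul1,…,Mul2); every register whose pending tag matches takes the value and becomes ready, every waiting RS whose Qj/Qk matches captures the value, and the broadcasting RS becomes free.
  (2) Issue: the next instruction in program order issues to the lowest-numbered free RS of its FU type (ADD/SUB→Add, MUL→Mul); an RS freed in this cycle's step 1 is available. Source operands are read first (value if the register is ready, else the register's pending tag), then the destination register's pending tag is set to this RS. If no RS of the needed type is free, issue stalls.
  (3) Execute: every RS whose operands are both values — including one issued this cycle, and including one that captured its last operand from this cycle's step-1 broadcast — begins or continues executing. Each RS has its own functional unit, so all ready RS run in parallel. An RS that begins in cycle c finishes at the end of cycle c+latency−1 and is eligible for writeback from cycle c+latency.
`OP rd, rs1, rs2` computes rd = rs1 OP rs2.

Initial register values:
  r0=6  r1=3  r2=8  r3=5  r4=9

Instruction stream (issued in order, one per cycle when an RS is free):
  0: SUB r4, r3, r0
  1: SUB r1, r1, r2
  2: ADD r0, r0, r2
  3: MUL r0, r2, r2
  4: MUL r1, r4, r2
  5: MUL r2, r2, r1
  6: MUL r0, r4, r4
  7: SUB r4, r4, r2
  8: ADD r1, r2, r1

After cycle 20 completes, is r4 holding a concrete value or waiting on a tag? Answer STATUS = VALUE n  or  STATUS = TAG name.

STATUS = VALUE 63

  c1: issue SUB r4<-Add1  regs: r0:6,r1:3,r2:8,r3:5,r4:Add1
  c2: issue SUB r1<-Add2  regs: r0:6,r1:Add2,r2:8,r3:5,r4:Add1
  c3: stall  regs: r0:6,r1:Add2,r2:8,r3:5,r4:Add1
  c4: CDB Add1=-1; issue ADD r0<-Add1  regs: r0:Add1,r1:Add2,r2:8,r3:5,r4:-1
  c5: CDB Add2=-5; issue MUL r0<-Mul1  regs: r0:Mul1,r1:-5,r2:8,r3:5,r4:-1
  c6: issue MUL r1<-Mul2  regs: r0:Mul1,r1:Mul2,r2:8,r3:5,r4:-1
  c7: CDB Add1=14; stall  regs: r0:Mul1,r1:Mul2,r2:8,r3:5,r4:-1
  c8: stall  regs: r0:Mul1,r1:Mul2,r2:8,r3:5,r4:-1
  c9: stall  regs: r0:Mul1,r1:Mul2,r2:8,r3:5,r4:-1
  c10: CDB Mul1=64; issue MUL r2<-Mul1  regs: r0:64,r1:Mul2,r2:Mul1,r3:5,r4:-1
  c11: CDB Mul2=-8; issue MUL r0<-Mul2  regs: r0:Mul2,r1:-8,r2:Mul1,r3:5,r4:-1
  c12: issue SUB r4<-Add1  regs: r0:Mul2,r1:-8,r2:Mul1,r3:5,r4:Add1
  c13: issue ADD r1<-Add2  regs: r0:Mul2,r1:Add2,r2:Mul1,r3:5,r4:Add1
  c14: -  regs: r0:Mul2,r1:Add2,r2:Mul1,r3:5,r4:Add1
  c15: -  regs: r0:Mul2,r1:Add2,r2:Mul1,r3:5,r4:Add1
  c16: CDB Mul1=-64  regs: r0:Mul2,r1:Add2,r2:-64,r3:5,r4:Add1
  c17: CDB Mul2=1  regs: r0:1,r1:Add2,r2:-64,r3:5,r4:Add1
  c18: -  regs: r0:1,r1:Add2,r2:-64,r3:5,r4:Add1
  c19: CDB Add1=63  regs: r0:1,r1:Add2,r2:-64,r3:5,r4:63
  c20: CDB Add2=-72  regs: r0:1,r1:-72,r2:-64,r3:5,r4:63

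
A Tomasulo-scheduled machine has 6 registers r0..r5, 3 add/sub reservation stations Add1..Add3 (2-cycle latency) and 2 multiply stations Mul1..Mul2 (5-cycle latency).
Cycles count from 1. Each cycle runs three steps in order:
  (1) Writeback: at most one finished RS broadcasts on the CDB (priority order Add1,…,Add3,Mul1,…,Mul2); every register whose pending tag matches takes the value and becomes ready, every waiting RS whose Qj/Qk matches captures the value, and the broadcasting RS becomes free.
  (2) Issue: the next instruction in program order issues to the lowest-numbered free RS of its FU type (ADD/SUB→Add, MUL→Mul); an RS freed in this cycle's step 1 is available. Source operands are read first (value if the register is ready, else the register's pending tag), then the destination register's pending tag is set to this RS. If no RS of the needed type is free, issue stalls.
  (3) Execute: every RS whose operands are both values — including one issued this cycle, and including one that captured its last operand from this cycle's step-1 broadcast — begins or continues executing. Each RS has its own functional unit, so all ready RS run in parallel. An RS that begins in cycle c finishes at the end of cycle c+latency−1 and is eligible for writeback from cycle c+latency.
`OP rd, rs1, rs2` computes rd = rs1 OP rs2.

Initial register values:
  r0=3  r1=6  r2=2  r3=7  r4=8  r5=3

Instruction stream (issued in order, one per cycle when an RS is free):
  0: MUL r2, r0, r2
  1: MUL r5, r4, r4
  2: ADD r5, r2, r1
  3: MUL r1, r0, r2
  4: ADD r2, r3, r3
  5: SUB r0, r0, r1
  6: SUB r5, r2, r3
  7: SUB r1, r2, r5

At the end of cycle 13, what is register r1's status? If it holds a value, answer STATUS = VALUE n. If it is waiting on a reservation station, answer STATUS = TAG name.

c1: issue MUL r2<-Mul1 | r0:3,r1:6,r2:Mul1,r3:7,r4:8,r5:3
c2: issue MUL r5<-Mul2 | r0:3,r1:6,r2:Mul1,r3:7,r4:8,r5:Mul2
c3: issue ADD r5<-Add1 | r0:3,r1:6,r2:Mul1,r3:7,r4:8,r5:Add1
c4: stall | r0:3,r1:6,r2:Mul1,r3:7,r4:8,r5:Add1
c5: stall | r0:3,r1:6,r2:Mul1,r3:7,r4:8,r5:Add1
c6: CDB Mul1=6; issue MUL r1<-Mul1 | r0:3,r1:Mul1,r2:6,r3:7,r4:8,r5:Add1
c7: CDB Mul2=64; issue ADD r2<-Add2 | r0:3,r1:Mul1,r2:Add2,r3:7,r4:8,r5:Add1
c8: CDB Add1=12; issue SUB r0<-Add1 | r0:Add1,r1:Mul1,r2:Add2,r3:7,r4:8,r5:12
c9: CDB Add2=14; issue SUB r5<-Add2 | r0:Add1,r1:Mul1,r2:14,r3:7,r4:8,r5:Add2
c10: issue SUB r1<-Add3 | r0:Add1,r1:Add3,r2:14,r3:7,r4:8,r5:Add2
c11: CDB Add2=7 | r0:Add1,r1:Add3,r2:14,r3:7,r4:8,r5:7
c12: CDB Mul1=18 | r0:Add1,r1:Add3,r2:14,r3:7,r4:8,r5:7
c13: CDB Add3=7 | r0:Add1,r1:7,r2:14,r3:7,r4:8,r5:7

STATUS = VALUE 7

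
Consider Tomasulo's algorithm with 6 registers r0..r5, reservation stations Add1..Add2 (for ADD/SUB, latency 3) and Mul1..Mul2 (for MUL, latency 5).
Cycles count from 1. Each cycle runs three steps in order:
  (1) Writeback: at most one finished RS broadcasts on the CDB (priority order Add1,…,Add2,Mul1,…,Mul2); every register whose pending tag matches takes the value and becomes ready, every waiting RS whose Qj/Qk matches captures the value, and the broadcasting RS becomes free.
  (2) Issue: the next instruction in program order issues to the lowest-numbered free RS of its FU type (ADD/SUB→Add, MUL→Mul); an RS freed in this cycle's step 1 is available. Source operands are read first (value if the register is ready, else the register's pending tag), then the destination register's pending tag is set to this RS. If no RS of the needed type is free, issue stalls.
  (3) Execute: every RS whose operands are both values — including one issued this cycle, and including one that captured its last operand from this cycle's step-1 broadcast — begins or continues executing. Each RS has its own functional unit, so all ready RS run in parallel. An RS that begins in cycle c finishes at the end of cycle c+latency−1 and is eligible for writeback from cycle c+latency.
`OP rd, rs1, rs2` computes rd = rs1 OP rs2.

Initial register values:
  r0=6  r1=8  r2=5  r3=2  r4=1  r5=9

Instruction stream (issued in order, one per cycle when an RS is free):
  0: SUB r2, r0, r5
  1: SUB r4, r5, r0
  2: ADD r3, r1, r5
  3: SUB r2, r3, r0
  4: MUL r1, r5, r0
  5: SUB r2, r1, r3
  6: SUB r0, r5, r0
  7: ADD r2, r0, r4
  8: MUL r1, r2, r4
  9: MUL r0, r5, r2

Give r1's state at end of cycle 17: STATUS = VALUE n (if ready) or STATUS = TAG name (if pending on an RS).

STATUS = TAG Mul1

c1: issue SUB r2<-Add1 | r0:6,r1:8,r2:Add1,r3:2,r4:1,r5:9
c2: issue SUB r4<-Add2 | r0:6,r1:8,r2:Add1,r3:2,r4:Add2,r5:9
c3: stall | r0:6,r1:8,r2:Add1,r3:2,r4:Add2,r5:9
c4: CDB Add1=-3; issue ADD r3<-Add1 | r0:6,r1:8,r2:-3,r3:Add1,r4:Add2,r5:9
c5: CDB Add2=3; issue SUB r2<-Add2 | r0:6,r1:8,r2:Add2,r3:Add1,r4:3,r5:9
c6: issue MUL r1<-Mul1 | r0:6,r1:Mul1,r2:Add2,r3:Add1,r4:3,r5:9
c7: CDB Add1=17; issue SUB r2<-Add1 | r0:6,r1:Mul1,r2:Add1,r3:17,r4:3,r5:9
c8: stall | r0:6,r1:Mul1,r2:Add1,r3:17,r4:3,r5:9
c9: stall | r0:6,r1:Mul1,r2:Add1,r3:17,r4:3,r5:9
c10: CDB Add2=11; issue SUB r0<-Add2 | r0:Add2,r1:Mul1,r2:Add1,r3:17,r4:3,r5:9
c11: CDB Mul1=54; stall | r0:Add2,r1:54,r2:Add1,r3:17,r4:3,r5:9
c12: stall | r0:Add2,r1:54,r2:Add1,r3:17,r4:3,r5:9
c13: CDB Add2=3; issue ADD r2<-Add2 | r0:3,r1:54,r2:Add2,r3:17,r4:3,r5:9
c14: CDB Add1=37; issue MUL r1<-Mul1 | r0:3,r1:Mul1,r2:Add2,r3:17,r4:3,r5:9
c15: issue MUL r0<-Mul2 | r0:Mul2,r1:Mul1,r2:Add2,r3:17,r4:3,r5:9
c16: CDB Add2=6 | r0:Mul2,r1:Mul1,r2:6,r3:17,r4:3,r5:9
c17: - | r0:Mul2,r1:Mul1,r2:6,r3:17,r4:3,r5:9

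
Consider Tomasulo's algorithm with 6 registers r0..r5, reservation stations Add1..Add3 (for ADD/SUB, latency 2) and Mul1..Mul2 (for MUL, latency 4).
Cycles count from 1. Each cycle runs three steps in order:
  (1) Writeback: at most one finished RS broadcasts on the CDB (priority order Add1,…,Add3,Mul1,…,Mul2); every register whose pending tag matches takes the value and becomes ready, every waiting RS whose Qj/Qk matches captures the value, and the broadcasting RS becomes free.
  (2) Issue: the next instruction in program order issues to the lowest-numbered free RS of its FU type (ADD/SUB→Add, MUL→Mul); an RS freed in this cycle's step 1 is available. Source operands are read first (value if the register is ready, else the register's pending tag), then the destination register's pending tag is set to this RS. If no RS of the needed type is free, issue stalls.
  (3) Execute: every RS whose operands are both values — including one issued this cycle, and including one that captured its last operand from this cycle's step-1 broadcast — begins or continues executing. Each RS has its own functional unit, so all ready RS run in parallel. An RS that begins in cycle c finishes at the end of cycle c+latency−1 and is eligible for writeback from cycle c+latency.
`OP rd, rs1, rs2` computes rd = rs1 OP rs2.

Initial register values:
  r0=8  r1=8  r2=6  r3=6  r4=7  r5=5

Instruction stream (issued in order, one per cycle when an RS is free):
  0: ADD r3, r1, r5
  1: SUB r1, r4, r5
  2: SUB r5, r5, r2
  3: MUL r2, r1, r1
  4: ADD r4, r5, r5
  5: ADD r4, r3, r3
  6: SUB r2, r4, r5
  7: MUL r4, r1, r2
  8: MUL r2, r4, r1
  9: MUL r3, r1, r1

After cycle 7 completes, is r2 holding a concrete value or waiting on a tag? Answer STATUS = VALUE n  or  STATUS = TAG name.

STATUS = TAG Add1

  c1: issue ADD r3<-Add1  regs: r0:8,r1:8,r2:6,r3:Add1,r4:7,r5:5
  c2: issue SUB r1<-Add2  regs: r0:8,r1:Add2,r2:6,r3:Add1,r4:7,r5:5
  c3: CDB Add1=13; issue SUB r5<-Add1  regs: r0:8,r1:Add2,r2:6,r3:13,r4:7,r5:Add1
  c4: CDB Add2=2; issue MUL r2<-Mul1  regs: r0:8,r1:2,r2:Mul1,r3:13,r4:7,r5:Add1
  c5: CDB Add1=-1; issue ADD r4<-Add1  regs: r0:8,r1:2,r2:Mul1,r3:13,r4:Add1,r5:-1
  c6: issue ADD r4<-Add2  regs: r0:8,r1:2,r2:Mul1,r3:13,r4:Add2,r5:-1
  c7: CDB Add1=-2; issue SUB r2<-Add1  regs: r0:8,r1:2,r2:Add1,r3:13,r4:Add2,r5:-1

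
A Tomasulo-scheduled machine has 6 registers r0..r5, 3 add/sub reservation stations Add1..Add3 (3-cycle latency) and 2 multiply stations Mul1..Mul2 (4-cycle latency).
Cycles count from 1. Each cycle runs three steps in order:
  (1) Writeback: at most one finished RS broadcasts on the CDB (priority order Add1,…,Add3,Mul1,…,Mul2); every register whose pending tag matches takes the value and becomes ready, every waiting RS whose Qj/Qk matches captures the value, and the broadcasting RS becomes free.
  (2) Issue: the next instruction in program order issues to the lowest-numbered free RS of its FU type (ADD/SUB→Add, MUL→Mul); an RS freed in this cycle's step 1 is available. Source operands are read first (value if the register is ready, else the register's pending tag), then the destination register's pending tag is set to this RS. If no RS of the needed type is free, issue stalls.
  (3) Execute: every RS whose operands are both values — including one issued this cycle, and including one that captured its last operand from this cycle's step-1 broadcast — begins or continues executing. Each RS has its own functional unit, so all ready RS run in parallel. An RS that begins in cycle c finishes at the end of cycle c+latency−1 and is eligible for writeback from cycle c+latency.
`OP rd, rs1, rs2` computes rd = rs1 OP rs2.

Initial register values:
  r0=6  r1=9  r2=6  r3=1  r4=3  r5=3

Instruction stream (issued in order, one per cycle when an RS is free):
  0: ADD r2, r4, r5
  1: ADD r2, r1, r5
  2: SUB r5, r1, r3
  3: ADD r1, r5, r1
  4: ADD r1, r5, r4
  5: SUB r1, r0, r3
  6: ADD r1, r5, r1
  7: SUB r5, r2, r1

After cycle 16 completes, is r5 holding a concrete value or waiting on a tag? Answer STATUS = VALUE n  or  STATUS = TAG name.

STATUS = TAG Add2

  c1: issue ADD r2<-Add1  regs: r0:6,r1:9,r2:Add1,r3:1,r4:3,r5:3
  c2: issue ADD r2<-Add2  regs: r0:6,r1:9,r2:Add2,r3:1,r4:3,r5:3
  c3: issue SUB r5<-Add3  regs: r0:6,r1:9,r2:Add2,r3:1,r4:3,r5:Add3
  c4: CDB Add1=6; issue ADD r1<-Add1  regs: r0:6,r1:Add1,r2:Add2,r3:1,r4:3,r5:Add3
  c5: CDB Add2=12; issue ADD r1<-Add2  regs: r0:6,r1:Add2,r2:12,r3:1,r4:3,r5:Add3
  c6: CDB Add3=8; issue SUB r1<-Add3  regs: r0:6,r1:Add3,r2:12,r3:1,r4:3,r5:8
  c7: stall  regs: r0:6,r1:Add3,r2:12,r3:1,r4:3,r5:8
  c8: stall  regs: r0:6,r1:Add3,r2:12,r3:1,r4:3,r5:8
  c9: CDB Add1=17; issue ADD r1<-Add1  regs: r0:6,r1:Add1,r2:12,r3:1,r4:3,r5:8
  c10: CDB Add2=11; issue SUB r5<-Add2  regs: r0:6,r1:Add1,r2:12,r3:1,r4:3,r5:Add2
  c11: CDB Add3=5  regs: r0:6,r1:Add1,r2:12,r3:1,r4:3,r5:Add2
  c12: -  regs: r0:6,r1:Add1,r2:12,r3:1,r4:3,r5:Add2
  c13: -  regs: r0:6,r1:Add1,r2:12,r3:1,r4:3,r5:Add2
  c14: CDB Add1=13  regs: r0:6,r1:13,r2:12,r3:1,r4:3,r5:Add2
  c15: -  regs: r0:6,r1:13,r2:12,r3:1,r4:3,r5:Add2
  c16: -  regs: r0:6,r1:13,r2:12,r3:1,r4:3,r5:Add2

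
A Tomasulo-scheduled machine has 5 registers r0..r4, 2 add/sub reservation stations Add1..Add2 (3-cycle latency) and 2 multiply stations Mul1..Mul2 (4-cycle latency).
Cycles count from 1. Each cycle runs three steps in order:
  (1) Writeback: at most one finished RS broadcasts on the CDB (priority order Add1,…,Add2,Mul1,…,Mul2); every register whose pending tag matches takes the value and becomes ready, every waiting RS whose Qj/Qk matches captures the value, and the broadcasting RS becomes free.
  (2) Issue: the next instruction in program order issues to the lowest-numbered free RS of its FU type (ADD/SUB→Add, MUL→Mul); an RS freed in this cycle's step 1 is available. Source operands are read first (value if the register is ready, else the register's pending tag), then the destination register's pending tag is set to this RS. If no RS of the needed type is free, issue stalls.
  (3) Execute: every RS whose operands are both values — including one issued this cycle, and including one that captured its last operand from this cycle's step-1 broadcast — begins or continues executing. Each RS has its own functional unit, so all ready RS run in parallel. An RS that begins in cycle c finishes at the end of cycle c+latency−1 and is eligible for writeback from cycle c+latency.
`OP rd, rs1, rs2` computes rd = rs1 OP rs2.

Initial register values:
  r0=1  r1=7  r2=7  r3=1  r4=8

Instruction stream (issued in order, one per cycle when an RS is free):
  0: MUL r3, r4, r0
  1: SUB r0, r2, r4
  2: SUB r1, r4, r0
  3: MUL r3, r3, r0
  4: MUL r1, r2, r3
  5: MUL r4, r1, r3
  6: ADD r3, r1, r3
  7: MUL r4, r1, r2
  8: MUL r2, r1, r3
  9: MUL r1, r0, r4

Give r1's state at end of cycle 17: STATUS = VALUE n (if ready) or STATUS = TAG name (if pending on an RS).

cycle 1: issue MUL r3<-Mul1 // r0:1,r1:7,r2:7,r3:Mul1,r4:8
cycle 2: issue SUB r0<-Add1 // r0:Add1,r1:7,r2:7,r3:Mul1,r4:8
cycle 3: issue SUB r1<-Add2 // r0:Add1,r1:Add2,r2:7,r3:Mul1,r4:8
cycle 4: issue MUL r3<-Mul2 // r0:Add1,r1:Add2,r2:7,r3:Mul2,r4:8
cycle 5: CDB Add1=-1; stall // r0:-1,r1:Add2,r2:7,r3:Mul2,r4:8
cycle 6: CDB Mul1=8; issue MUL r1<-Mul1 // r0:-1,r1:Mul1,r2:7,r3:Mul2,r4:8
cycle 7: stall // r0:-1,r1:Mul1,r2:7,r3:Mul2,r4:8
cycle 8: CDB Add2=9; stall // r0:-1,r1:Mul1,r2:7,r3:Mul2,r4:8
cycle 9: stall // r0:-1,r1:Mul1,r2:7,r3:Mul2,r4:8
cycle 10: CDB Mul2=-8; issue MUL r4<-Mul2 // r0:-1,r1:Mul1,r2:7,r3:-8,r4:Mul2
cycle 11: issue ADD r3<-Add1 // r0:-1,r1:Mul1,r2:7,r3:Add1,r4:Mul2
cycle 12: stall // r0:-1,r1:Mul1,r2:7,r3:Add1,r4:Mul2
cycle 13: stall // r0:-1,r1:Mul1,r2:7,r3:Add1,r4:Mul2
cycle 14: CDB Mul1=-56; issue MUL r4<-Mul1 // r0:-1,r1:-56,r2:7,r3:Add1,r4:Mul1
cycle 15: stall // r0:-1,r1:-56,r2:7,r3:Add1,r4:Mul1
cycle 16: stall // r0:-1,r1:-56,r2:7,r3:Add1,r4:Mul1
cycle 17: CDB Add1=-64; stall // r0:-1,r1:-56,r2:7,r3:-64,r4:Mul1

STATUS = VALUE -56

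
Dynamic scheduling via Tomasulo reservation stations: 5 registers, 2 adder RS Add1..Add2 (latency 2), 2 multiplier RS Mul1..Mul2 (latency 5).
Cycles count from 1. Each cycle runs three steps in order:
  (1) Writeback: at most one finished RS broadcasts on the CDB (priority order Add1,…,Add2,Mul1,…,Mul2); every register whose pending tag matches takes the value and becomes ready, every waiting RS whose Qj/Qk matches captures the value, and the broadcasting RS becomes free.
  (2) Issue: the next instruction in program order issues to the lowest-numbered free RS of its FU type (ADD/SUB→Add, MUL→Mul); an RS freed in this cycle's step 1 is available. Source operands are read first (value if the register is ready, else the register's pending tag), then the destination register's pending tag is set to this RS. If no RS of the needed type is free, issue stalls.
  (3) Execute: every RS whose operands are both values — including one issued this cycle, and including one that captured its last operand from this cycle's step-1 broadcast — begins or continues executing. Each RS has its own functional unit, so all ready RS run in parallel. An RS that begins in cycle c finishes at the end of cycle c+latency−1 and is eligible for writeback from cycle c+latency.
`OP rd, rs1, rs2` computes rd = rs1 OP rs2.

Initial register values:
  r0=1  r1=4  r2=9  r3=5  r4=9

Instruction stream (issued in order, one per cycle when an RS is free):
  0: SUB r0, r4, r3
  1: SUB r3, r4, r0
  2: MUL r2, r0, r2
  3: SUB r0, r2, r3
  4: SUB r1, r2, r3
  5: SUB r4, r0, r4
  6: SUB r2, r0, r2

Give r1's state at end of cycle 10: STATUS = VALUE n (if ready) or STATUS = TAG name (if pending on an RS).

c1: issue SUB r0<-Add1 | r0:Add1,r1:4,r2:9,r3:5,r4:9
c2: issue SUB r3<-Add2 | r0:Add1,r1:4,r2:9,r3:Add2,r4:9
c3: CDB Add1=4; issue MUL r2<-Mul1 | r0:4,r1:4,r2:Mul1,r3:Add2,r4:9
c4: issue SUB r0<-Add1 | r0:Add1,r1:4,r2:Mul1,r3:Add2,r4:9
c5: CDB Add2=5; issue SUB r1<-Add2 | r0:Add1,r1:Add2,r2:Mul1,r3:5,r4:9
c6: stall | r0:Add1,r1:Add2,r2:Mul1,r3:5,r4:9
c7: stall | r0:Add1,r1:Add2,r2:Mul1,r3:5,r4:9
c8: CDB Mul1=36; stall | r0:Add1,r1:Add2,r2:36,r3:5,r4:9
c9: stall | r0:Add1,r1:Add2,r2:36,r3:5,r4:9
c10: CDB Add1=31; issue SUB r4<-Add1 | r0:31,r1:Add2,r2:36,r3:5,r4:Add1

STATUS = TAG Add2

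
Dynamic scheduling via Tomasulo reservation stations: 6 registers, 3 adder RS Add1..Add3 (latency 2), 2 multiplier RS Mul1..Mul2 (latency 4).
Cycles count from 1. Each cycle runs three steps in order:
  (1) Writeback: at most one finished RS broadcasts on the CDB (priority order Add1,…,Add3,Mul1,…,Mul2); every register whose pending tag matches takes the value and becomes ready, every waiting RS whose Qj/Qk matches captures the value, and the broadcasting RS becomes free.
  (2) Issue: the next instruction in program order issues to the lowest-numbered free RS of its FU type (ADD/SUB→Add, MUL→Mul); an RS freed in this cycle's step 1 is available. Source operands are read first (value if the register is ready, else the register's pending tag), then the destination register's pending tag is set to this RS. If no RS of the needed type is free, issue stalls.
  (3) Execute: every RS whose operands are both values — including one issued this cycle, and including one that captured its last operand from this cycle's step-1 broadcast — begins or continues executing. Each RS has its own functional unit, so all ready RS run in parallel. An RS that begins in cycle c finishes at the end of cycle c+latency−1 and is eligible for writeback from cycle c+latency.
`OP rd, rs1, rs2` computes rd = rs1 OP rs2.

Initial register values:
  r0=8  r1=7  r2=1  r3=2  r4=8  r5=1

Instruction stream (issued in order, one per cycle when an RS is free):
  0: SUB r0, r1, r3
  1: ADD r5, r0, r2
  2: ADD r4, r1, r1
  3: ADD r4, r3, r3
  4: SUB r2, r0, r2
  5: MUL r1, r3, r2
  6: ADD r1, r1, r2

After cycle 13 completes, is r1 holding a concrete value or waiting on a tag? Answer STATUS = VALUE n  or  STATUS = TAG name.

STATUS = VALUE 12

c1: issue SUB r0<-Add1 | r0:Add1,r1:7,r2:1,r3:2,r4:8,r5:1
c2: issue ADD r5<-Add2 | r0:Add1,r1:7,r2:1,r3:2,r4:8,r5:Add2
c3: CDB Add1=5; issue ADD r4<-Add1 | r0:5,r1:7,r2:1,r3:2,r4:Add1,r5:Add2
c4: issue ADD r4<-Add3 | r0:5,r1:7,r2:1,r3:2,r4:Add3,r5:Add2
c5: CDB Add1=14; issue SUB r2<-Add1 | r0:5,r1:7,r2:Add1,r3:2,r4:Add3,r5:Add2
c6: CDB Add2=6; issue MUL r1<-Mul1 | r0:5,r1:Mul1,r2:Add1,r3:2,r4:Add3,r5:6
c7: CDB Add1=4; issue ADD r1<-Add1 | r0:5,r1:Add1,r2:4,r3:2,r4:Add3,r5:6
c8: CDB Add3=4 | r0:5,r1:Add1,r2:4,r3:2,r4:4,r5:6
c9: - | r0:5,r1:Add1,r2:4,r3:2,r4:4,r5:6
c10: - | r0:5,r1:Add1,r2:4,r3:2,r4:4,r5:6
c11: CDB Mul1=8 | r0:5,r1:Add1,r2:4,r3:2,r4:4,r5:6
c12: - | r0:5,r1:Add1,r2:4,r3:2,r4:4,r5:6
c13: CDB Add1=12 | r0:5,r1:12,r2:4,r3:2,r4:4,r5:6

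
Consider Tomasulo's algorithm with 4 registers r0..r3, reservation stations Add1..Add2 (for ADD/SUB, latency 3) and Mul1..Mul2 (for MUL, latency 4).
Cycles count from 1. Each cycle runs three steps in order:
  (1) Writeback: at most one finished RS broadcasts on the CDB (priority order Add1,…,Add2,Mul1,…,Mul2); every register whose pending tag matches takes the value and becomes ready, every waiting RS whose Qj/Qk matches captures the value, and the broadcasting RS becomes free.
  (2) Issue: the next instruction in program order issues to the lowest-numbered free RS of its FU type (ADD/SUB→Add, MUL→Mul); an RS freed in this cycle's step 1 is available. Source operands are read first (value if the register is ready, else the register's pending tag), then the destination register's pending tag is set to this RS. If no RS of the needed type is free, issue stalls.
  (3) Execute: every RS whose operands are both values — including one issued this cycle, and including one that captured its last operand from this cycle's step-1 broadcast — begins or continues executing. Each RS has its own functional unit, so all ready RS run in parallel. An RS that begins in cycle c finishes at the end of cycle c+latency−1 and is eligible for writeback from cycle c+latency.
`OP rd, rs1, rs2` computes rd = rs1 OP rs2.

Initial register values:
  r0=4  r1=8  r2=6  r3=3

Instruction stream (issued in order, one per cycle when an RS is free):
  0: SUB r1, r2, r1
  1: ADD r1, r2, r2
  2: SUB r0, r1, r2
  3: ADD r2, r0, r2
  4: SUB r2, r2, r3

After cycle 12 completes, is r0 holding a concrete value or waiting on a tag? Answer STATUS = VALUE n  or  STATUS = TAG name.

c1: issue SUB r1<-Add1 | r0:4,r1:Add1,r2:6,r3:3
c2: issue ADD r1<-Add2 | r0:4,r1:Add2,r2:6,r3:3
c3: stall | r0:4,r1:Add2,r2:6,r3:3
c4: CDB Add1=-2; issue SUB r0<-Add1 | r0:Add1,r1:Add2,r2:6,r3:3
c5: CDB Add2=12; issue ADD r2<-Add2 | r0:Add1,r1:12,r2:Add2,r3:3
c6: stall | r0:Add1,r1:12,r2:Add2,r3:3
c7: stall | r0:Add1,r1:12,r2:Add2,r3:3
c8: CDB Add1=6; issue SUB r2<-Add1 | r0:6,r1:12,r2:Add1,r3:3
c9: - | r0:6,r1:12,r2:Add1,r3:3
c10: - | r0:6,r1:12,r2:Add1,r3:3
c11: CDB Add2=12 | r0:6,r1:12,r2:Add1,r3:3
c12: - | r0:6,r1:12,r2:Add1,r3:3

STATUS = VALUE 6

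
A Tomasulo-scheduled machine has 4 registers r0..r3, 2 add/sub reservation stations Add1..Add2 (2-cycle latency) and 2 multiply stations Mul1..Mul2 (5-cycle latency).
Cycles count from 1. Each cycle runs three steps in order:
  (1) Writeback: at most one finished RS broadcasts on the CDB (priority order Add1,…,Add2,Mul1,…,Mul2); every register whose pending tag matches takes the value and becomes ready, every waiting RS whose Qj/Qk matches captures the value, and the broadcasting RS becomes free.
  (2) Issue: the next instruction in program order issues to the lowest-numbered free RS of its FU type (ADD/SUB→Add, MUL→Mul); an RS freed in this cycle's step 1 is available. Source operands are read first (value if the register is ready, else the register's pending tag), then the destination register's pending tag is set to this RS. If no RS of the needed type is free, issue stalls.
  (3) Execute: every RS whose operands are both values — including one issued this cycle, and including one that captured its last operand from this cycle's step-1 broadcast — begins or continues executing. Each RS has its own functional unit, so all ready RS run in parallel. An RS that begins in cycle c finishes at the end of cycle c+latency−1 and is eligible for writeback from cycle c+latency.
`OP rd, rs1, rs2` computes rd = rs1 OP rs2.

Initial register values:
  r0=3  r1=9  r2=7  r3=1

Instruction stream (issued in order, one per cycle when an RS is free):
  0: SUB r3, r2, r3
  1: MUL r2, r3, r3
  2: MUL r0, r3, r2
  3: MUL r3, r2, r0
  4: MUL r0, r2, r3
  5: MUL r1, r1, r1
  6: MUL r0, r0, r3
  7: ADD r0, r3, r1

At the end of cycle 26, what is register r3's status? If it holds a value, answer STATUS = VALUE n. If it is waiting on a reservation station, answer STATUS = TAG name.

STATUS = VALUE 7776

c1: issue SUB r3<-Add1 | r0:3,r1:9,r2:7,r3:Add1
c2: issue MUL r2<-Mul1 | r0:3,r1:9,r2:Mul1,r3:Add1
c3: CDB Add1=6; issue MUL r0<-Mul2 | r0:Mul2,r1:9,r2:Mul1,r3:6
c4: stall | r0:Mul2,r1:9,r2:Mul1,r3:6
c5: stall | r0:Mul2,r1:9,r2:Mul1,r3:6
c6: stall | r0:Mul2,r1:9,r2:Mul1,r3:6
c7: stall | r0:Mul2,r1:9,r2:Mul1,r3:6
c8: CDB Mul1=36; issue MUL r3<-Mul1 | r0:Mul2,r1:9,r2:36,r3:Mul1
c9: stall | r0:Mul2,r1:9,r2:36,r3:Mul1
c10: stall | r0:Mul2,r1:9,r2:36,r3:Mul1
c11: stall | r0:Mul2,r1:9,r2:36,r3:Mul1
c12: stall | r0:Mul2,r1:9,r2:36,r3:Mul1
c13: CDB Mul2=216; issue MUL r0<-Mul2 | r0:Mul2,r1:9,r2:36,r3:Mul1
c14: stall | r0:Mul2,r1:9,r2:36,r3:Mul1
c15: stall | r0:Mul2,r1:9,r2:36,r3:Mul1
c16: stall | r0:Mul2,r1:9,r2:36,r3:Mul1
c17: stall | r0:Mul2,r1:9,r2:36,r3:Mul1
c18: CDB Mul1=7776; issue MUL r1<-Mul1 | r0:Mul2,r1:Mul1,r2:36,r3:7776
c19: stall | r0:Mul2,r1:Mul1,r2:36,r3:7776
c20: stall | r0:Mul2,r1:Mul1,r2:36,r3:7776
c21: stall | r0:Mul2,r1:Mul1,r2:36,r3:7776
c22: stall | r0:Mul2,r1:Mul1,r2:36,r3:7776
c23: CDB Mul1=81; issue MUL r0<-Mul1 | r0:Mul1,r1:81,r2:36,r3:7776
c24: CDB Mul2=279936; issue ADD r0<-Add1 | r0:Add1,r1:81,r2:36,r3:7776
c25: - | r0:Add1,r1:81,r2:36,r3:7776
c26: CDB Add1=7857 | r0:7857,r1:81,r2:36,r3:7776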